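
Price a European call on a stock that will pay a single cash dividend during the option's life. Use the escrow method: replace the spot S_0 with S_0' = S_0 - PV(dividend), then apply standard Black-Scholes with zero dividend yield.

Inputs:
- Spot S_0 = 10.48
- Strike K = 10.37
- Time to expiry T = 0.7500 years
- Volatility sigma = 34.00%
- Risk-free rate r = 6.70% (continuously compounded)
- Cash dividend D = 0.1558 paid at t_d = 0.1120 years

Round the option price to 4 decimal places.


Answer: Price = 1.4274

Derivation:
PV(D) = D * exp(-r * t_d) = 0.1558 * 0.99252408 = 0.15463525
S_0' = S_0 - PV(D) = 10.4800 - 0.15463525 = 10.32536475
d1 = (ln(S_0'/K) + (r + sigma^2/2)*T) / (sigma*sqrt(T)) = 0.30323266
d2 = d1 - sigma*sqrt(T) = 0.00878402
exp(-rT) = 0.95099165
N(d1) = 0.61914372; N(d2) = 0.50350427
C = S_0' * N(d1) - K * exp(-rT) * N(d2) = 10.32536475 * 0.61914372 - 10.3700 * 0.95099165 * 0.50350427 = 1.4274


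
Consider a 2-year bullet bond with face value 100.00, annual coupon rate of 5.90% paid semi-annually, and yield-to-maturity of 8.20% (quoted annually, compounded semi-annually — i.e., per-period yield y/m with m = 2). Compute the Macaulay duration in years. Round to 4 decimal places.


Coupon per period c = face * coupon_rate / m = 2.950000
Periods per year m = 2; per-period yield y/m = 0.041000
Number of cashflows N = 4
Cashflows (t years, CF_t, discount factor 1/(1+y/m)^(m*t), PV):
  t = 0.5000: CF_t = 2.950000, DF = 0.960615, PV = 2.833814
  t = 1.0000: CF_t = 2.950000, DF = 0.922781, PV = 2.722203
  t = 1.5000: CF_t = 2.950000, DF = 0.886437, PV = 2.614989
  t = 2.0000: CF_t = 102.950000, DF = 0.851524, PV = 87.664434
Price P = sum_t PV_t = 95.835440
Macaulay numerator sum_t t * PV_t:
  t * PV_t at t = 0.5000: 1.416907
  t * PV_t at t = 1.0000: 2.722203
  t * PV_t at t = 1.5000: 3.922483
  t * PV_t at t = 2.0000: 175.328868
Macaulay duration D = (sum_t t * PV_t) / P = 183.390461 / 95.835440 = 1.913598

Answer: Macaulay duration = 1.9136 years


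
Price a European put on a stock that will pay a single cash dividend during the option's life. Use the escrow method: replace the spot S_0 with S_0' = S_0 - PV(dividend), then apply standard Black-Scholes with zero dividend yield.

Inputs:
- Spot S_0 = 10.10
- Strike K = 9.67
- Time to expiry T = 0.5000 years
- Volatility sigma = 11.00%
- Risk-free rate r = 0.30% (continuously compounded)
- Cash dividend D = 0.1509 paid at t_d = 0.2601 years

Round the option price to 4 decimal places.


Answer: Price = 0.1795

Derivation:
PV(D) = D * exp(-r * t_d) = 0.1509 * 0.99922000 = 0.15078230
S_0' = S_0 - PV(D) = 10.1000 - 0.15078230 = 9.94921770
d1 = (ln(S_0'/K) + (r + sigma^2/2)*T) / (sigma*sqrt(T)) = 0.42414342
d2 = d1 - sigma*sqrt(T) = 0.34636167
exp(-rT) = 0.99850112
N(-d1) = 0.33573061; N(-d2) = 0.36453546
P = K * exp(-rT) * N(-d2) - S_0' * N(-d1) = 9.6700 * 0.99850112 * 0.36453546 - 9.94921770 * 0.33573061 = 0.1795


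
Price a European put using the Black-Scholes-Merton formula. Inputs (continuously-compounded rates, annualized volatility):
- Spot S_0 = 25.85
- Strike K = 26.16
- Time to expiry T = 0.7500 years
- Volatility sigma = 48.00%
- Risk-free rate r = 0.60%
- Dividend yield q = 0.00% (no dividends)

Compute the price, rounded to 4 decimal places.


Answer: Price = 4.3690

Derivation:
d1 = (ln(S/K) + (r - q + 0.5*sigma^2) * T) / (sigma * sqrt(T)) = 0.18999412
d2 = d1 - sigma * sqrt(T) = -0.22569807
exp(-rT) = 0.99551011; exp(-qT) = 1.00000000
P = K * exp(-rT) * N(-d2) - S_0 * exp(-qT) * N(-d1)
N(-d1) = 0.42465687; N(-d2) = 0.58928187
P = 26.1600 * 0.99551011 * 0.58928187 - 25.8500 * 1.00000000 * 0.42465687 = 4.3690


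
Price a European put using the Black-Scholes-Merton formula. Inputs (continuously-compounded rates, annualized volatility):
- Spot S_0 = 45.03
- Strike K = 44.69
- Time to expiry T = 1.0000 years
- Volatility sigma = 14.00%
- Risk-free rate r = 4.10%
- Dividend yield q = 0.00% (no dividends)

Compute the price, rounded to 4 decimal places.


d1 = (ln(S/K) + (r - q + 0.5*sigma^2) * T) / (sigma * sqrt(T)) = 0.41699408
d2 = d1 - sigma * sqrt(T) = 0.27699408
exp(-rT) = 0.95982913; exp(-qT) = 1.00000000
P = K * exp(-rT) * N(-d2) - S_0 * exp(-qT) * N(-d1)
N(-d1) = 0.33834137; N(-d2) = 0.39089233
P = 44.6900 * 0.95982913 * 0.39089233 - 45.0300 * 1.00000000 * 0.33834137 = 1.5317

Answer: Price = 1.5317


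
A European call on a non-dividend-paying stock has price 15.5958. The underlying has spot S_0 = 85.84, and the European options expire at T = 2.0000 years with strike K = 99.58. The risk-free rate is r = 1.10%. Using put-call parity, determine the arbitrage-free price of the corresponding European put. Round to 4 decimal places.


Answer: Put price = 27.1690

Derivation:
Put-call parity: C - P = S_0 * exp(-qT) - K * exp(-rT).
S_0 * exp(-qT) = 85.8400 * 1.00000000 = 85.84000000
K * exp(-rT) = 99.5800 * 0.97824024 = 97.41316261
P = C - S*exp(-qT) + K*exp(-rT)
P = 15.5958 - 85.84000000 + 97.41316261 = 27.1690


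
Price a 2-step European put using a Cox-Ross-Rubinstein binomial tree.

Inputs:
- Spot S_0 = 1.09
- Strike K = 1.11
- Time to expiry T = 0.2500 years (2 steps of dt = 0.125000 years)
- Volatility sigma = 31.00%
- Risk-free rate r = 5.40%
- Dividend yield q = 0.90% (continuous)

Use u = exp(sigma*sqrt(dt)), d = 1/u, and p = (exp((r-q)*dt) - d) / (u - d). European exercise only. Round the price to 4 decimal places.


Answer: Price = V(0,0) = 0.0681

Derivation:
dt = T/N = 0.125000
u = exp(sigma*sqrt(dt)) = 1.115833; d = 1/u = 0.896191
p = (exp((r-q)*dt) - d) / (u - d) = 0.498309
Discount per step: exp(-r*dt) = 0.993273
Stock lattice S(k, i) with i counting down-moves:
  k=0: S(0,0) = 1.0900
  k=1: S(1,0) = 1.2163; S(1,1) = 0.9768
  k=2: S(2,0) = 1.3571; S(2,1) = 1.0900; S(2,2) = 0.8754
Terminal payoffs V(N, i) = max(K - S_T, 0):
  V(2,0) = 0.000000; V(2,1) = 0.020000; V(2,2) = 0.234557
Backward induction: V(k, i) = exp(-r*dt) * [p * V(k+1, i) + (1-p) * V(k+1, i+1)].
  V(1,0) = exp(-r*dt) * [p*0.000000 + (1-p)*0.020000] = 0.009966
  V(1,1) = exp(-r*dt) * [p*0.020000 + (1-p)*0.234557] = 0.126783
  V(0,0) = exp(-r*dt) * [p*0.009966 + (1-p)*0.126783] = 0.068111


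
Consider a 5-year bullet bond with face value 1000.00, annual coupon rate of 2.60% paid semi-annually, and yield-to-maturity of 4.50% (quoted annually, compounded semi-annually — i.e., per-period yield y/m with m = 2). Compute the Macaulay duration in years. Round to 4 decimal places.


Answer: Macaulay duration = 4.7053 years

Derivation:
Coupon per period c = face * coupon_rate / m = 13.000000
Periods per year m = 2; per-period yield y/m = 0.022500
Number of cashflows N = 10
Cashflows (t years, CF_t, discount factor 1/(1+y/m)^(m*t), PV):
  t = 0.5000: CF_t = 13.000000, DF = 0.977995, PV = 12.713936
  t = 1.0000: CF_t = 13.000000, DF = 0.956474, PV = 12.434168
  t = 1.5000: CF_t = 13.000000, DF = 0.935427, PV = 12.160555
  t = 2.0000: CF_t = 13.000000, DF = 0.914843, PV = 11.892963
  t = 2.5000: CF_t = 13.000000, DF = 0.894712, PV = 11.631260
  t = 3.0000: CF_t = 13.000000, DF = 0.875024, PV = 11.375316
  t = 3.5000: CF_t = 13.000000, DF = 0.855769, PV = 11.125003
  t = 4.0000: CF_t = 13.000000, DF = 0.836938, PV = 10.880199
  t = 4.5000: CF_t = 13.000000, DF = 0.818522, PV = 10.640781
  t = 5.0000: CF_t = 1013.000000, DF = 0.800510, PV = 810.916764
Price P = sum_t PV_t = 915.770945
Macaulay numerator sum_t t * PV_t:
  t * PV_t at t = 0.5000: 6.356968
  t * PV_t at t = 1.0000: 12.434168
  t * PV_t at t = 1.5000: 18.240833
  t * PV_t at t = 2.0000: 23.785927
  t * PV_t at t = 2.5000: 29.078150
  t * PV_t at t = 3.0000: 34.125947
  t * PV_t at t = 3.5000: 38.937510
  t * PV_t at t = 4.0000: 43.520794
  t * PV_t at t = 4.5000: 47.883514
  t * PV_t at t = 5.0000: 4054.583819
Macaulay duration D = (sum_t t * PV_t) / P = 4308.947630 / 915.770945 = 4.705268


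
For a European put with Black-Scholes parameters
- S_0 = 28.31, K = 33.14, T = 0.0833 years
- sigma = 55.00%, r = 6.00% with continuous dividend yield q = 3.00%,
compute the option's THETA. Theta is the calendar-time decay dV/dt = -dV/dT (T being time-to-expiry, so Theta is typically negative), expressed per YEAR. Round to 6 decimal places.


d1 = -0.8972418845; d2 = -1.0559814511
phi(d1) = 0.2667455602; exp(-qT) = 0.9975041199; exp(-rT) = 0.9950144692
Theta = -S*exp(-qT)*phi(d1)*sigma/(2*sqrt(T)) + r*K*exp(-rT)*N(-d2) - q*S*exp(-qT)*N(-d1)
N(-d1) = 0.8152050701; N(-d2) = 0.8545116553; sqrt(T) = 0.2886173938
Term 1 = -28.3100 * 0.9975041199 * 0.2667455602 * 0.5500 / (2 * 0.2886173938) = -7.1773142249
Term 2 = 0.0600 * 33.1400 * 0.9950144692 * 0.8545116553 = 1.6906400053
Term 3 = -0.0300 * 28.3100 * 0.9975041199 * 0.8152050701 = -0.6906256343
Theta = -7.1773142249 + (1.6906400053) + (-0.6906256343) = -6.177300

Answer: Theta = -6.177300


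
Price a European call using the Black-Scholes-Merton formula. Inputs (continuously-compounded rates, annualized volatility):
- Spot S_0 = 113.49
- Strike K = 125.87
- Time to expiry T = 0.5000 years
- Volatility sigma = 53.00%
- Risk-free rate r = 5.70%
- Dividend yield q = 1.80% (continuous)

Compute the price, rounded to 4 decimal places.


d1 = (ln(S/K) + (r - q + 0.5*sigma^2) * T) / (sigma * sqrt(T)) = -0.03684934
d2 = d1 - sigma * sqrt(T) = -0.41161593
exp(-rT) = 0.97190229; exp(-qT) = 0.99104038
C = S_0 * exp(-qT) * N(d1) - K * exp(-rT) * N(d2)
N(d1) = 0.48530257; N(d2) = 0.34031048
C = 113.4900 * 0.99104038 * 0.48530257 - 125.8700 * 0.97190229 * 0.34031048 = 12.9522

Answer: Price = 12.9522


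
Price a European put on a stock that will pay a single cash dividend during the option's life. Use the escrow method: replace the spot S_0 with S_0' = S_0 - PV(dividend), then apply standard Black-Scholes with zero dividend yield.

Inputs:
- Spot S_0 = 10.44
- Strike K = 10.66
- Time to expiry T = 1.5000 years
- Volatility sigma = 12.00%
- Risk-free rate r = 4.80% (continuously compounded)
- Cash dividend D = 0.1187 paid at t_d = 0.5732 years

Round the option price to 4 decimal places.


PV(D) = D * exp(-r * t_d) = 0.1187 * 0.97286145 = 0.11547865
S_0' = S_0 - PV(D) = 10.4400 - 0.11547865 = 10.32452135
d1 = (ln(S_0'/K) + (r + sigma^2/2)*T) / (sigma*sqrt(T)) = 0.34580917
d2 = d1 - sigma*sqrt(T) = 0.19883978
exp(-rT) = 0.93053090
N(-d1) = 0.36474307; N(-d2) = 0.42119404
P = K * exp(-rT) * N(-d2) - S_0' * N(-d1) = 10.6600 * 0.93053090 * 0.42119404 - 10.32452135 * 0.36474307 = 0.4122

Answer: Price = 0.4122


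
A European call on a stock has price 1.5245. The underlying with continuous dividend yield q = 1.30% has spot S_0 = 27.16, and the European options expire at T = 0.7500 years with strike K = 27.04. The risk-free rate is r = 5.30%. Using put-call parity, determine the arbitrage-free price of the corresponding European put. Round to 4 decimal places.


Answer: Put price = 0.6143

Derivation:
Put-call parity: C - P = S_0 * exp(-qT) - K * exp(-rT).
S_0 * exp(-qT) = 27.1600 * 0.99029738 = 26.89647676
K * exp(-rT) = 27.0400 * 0.96102967 = 25.98624218
P = C - S*exp(-qT) + K*exp(-rT)
P = 1.5245 - 26.89647676 + 25.98624218 = 0.6143


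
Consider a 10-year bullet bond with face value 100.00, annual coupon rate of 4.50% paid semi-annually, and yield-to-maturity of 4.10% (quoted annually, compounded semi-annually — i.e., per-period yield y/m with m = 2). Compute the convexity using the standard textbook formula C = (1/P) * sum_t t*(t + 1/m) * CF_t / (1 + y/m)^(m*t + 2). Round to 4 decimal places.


Coupon per period c = face * coupon_rate / m = 2.250000
Periods per year m = 2; per-period yield y/m = 0.020500
Number of cashflows N = 20
Cashflows (t years, CF_t, discount factor 1/(1+y/m)^(m*t), PV):
  t = 0.5000: CF_t = 2.250000, DF = 0.979912, PV = 2.204802
  t = 1.0000: CF_t = 2.250000, DF = 0.960227, PV = 2.160511
  t = 1.5000: CF_t = 2.250000, DF = 0.940938, PV = 2.117110
  t = 2.0000: CF_t = 2.250000, DF = 0.922036, PV = 2.074581
  t = 2.5000: CF_t = 2.250000, DF = 0.903514, PV = 2.032907
  t = 3.0000: CF_t = 2.250000, DF = 0.885364, PV = 1.992069
  t = 3.5000: CF_t = 2.250000, DF = 0.867579, PV = 1.952052
  t = 4.0000: CF_t = 2.250000, DF = 0.850151, PV = 1.912839
  t = 4.5000: CF_t = 2.250000, DF = 0.833073, PV = 1.874414
  t = 5.0000: CF_t = 2.250000, DF = 0.816338, PV = 1.836760
  t = 5.5000: CF_t = 2.250000, DF = 0.799939, PV = 1.799863
  t = 6.0000: CF_t = 2.250000, DF = 0.783870, PV = 1.763707
  t = 6.5000: CF_t = 2.250000, DF = 0.768123, PV = 1.728277
  t = 7.0000: CF_t = 2.250000, DF = 0.752693, PV = 1.693559
  t = 7.5000: CF_t = 2.250000, DF = 0.737573, PV = 1.659539
  t = 8.0000: CF_t = 2.250000, DF = 0.722756, PV = 1.626202
  t = 8.5000: CF_t = 2.250000, DF = 0.708237, PV = 1.593534
  t = 9.0000: CF_t = 2.250000, DF = 0.694010, PV = 1.561523
  t = 9.5000: CF_t = 2.250000, DF = 0.680069, PV = 1.530155
  t = 10.0000: CF_t = 102.250000, DF = 0.666407, PV = 68.140158
Price P = sum_t PV_t = 103.254562
Convexity numerator sum_t t*(t + 1/m) * CF_t / (1+y/m)^(m*t + 2):
  t = 0.5000: term = 1.058555
  t = 1.0000: term = 3.111872
  t = 1.5000: term = 6.098720
  t = 2.0000: term = 9.960347
  t = 2.5000: term = 14.640392
  t = 3.0000: term = 20.084811
  t = 3.5000: term = 26.241791
  t = 4.0000: term = 33.061681
  t = 4.5000: term = 40.496915
  t = 5.0000: term = 48.501939
  t = 5.5000: term = 57.033148
  t = 6.0000: term = 66.048810
  t = 6.5000: term = 75.509010
  t = 7.0000: term = 85.375582
  t = 7.5000: term = 95.612047
  t = 8.0000: term = 106.183557
  t = 8.5000: term = 117.056836
  t = 9.0000: term = 128.200126
  t = 9.5000: term = 139.583130
  t = 10.0000: term = 6870.153120
Convexity = (1/P) * sum = 7944.012390 / 103.254562 = 76.936188

Answer: Convexity = 76.9362


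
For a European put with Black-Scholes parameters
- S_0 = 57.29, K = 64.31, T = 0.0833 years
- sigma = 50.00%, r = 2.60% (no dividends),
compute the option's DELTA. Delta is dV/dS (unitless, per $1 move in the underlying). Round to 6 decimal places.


Answer: Delta = -0.762331

Derivation:
d1 = -0.7138222016; d2 = -0.8581308985
phi(d1) = 0.3092177366; exp(-qT) = 1.0000000000; exp(-rT) = 0.9978365437
N(-d1) = 0.7623314353
Delta = -exp(-qT) * N(-d1) = -1.0000000000 * 0.7623314353 = -0.762331


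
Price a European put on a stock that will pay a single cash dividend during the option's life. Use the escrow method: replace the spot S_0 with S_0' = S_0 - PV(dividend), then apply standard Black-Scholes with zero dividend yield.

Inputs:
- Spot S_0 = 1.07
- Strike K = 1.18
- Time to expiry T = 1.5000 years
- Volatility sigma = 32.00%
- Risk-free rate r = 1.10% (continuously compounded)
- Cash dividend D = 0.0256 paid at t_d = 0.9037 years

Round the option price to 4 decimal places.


Answer: Price = 0.2354

Derivation:
PV(D) = D * exp(-r * t_d) = 0.0256 * 0.99010855 = 0.02534678
S_0' = S_0 - PV(D) = 1.0700 - 0.02534678 = 1.04465322
d1 = (ln(S_0'/K) + (r + sigma^2/2)*T) / (sigma*sqrt(T)) = -0.07279438
d2 = d1 - sigma*sqrt(T) = -0.46471274
exp(-rT) = 0.98363538
N(-d1) = 0.52901513; N(-d2) = 0.67893141
P = K * exp(-rT) * N(-d2) - S_0' * N(-d1) = 1.1800 * 0.98363538 * 0.67893141 - 1.04465322 * 0.52901513 = 0.2354


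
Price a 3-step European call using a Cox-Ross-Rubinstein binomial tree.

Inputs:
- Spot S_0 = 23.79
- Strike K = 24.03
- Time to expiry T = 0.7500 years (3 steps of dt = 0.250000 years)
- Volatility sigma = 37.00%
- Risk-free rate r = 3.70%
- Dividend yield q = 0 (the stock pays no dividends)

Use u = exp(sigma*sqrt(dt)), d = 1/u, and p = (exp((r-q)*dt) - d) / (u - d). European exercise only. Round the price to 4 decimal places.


dt = T/N = 0.250000
u = exp(sigma*sqrt(dt)) = 1.203218; d = 1/u = 0.831104
p = (exp((r-q)*dt) - d) / (u - d) = 0.478855
Discount per step: exp(-r*dt) = 0.990793
Stock lattice S(k, i) with i counting down-moves:
  k=0: S(0,0) = 23.7900
  k=1: S(1,0) = 28.6246; S(1,1) = 19.7720
  k=2: S(2,0) = 34.4416; S(2,1) = 23.7900; S(2,2) = 16.4326
  k=3: S(3,0) = 41.4408; S(3,1) = 28.6246; S(3,2) = 19.7720; S(3,3) = 13.6572
Terminal payoffs V(N, i) = max(S_T - K, 0):
  V(3,0) = 17.410776; V(3,1) = 4.594567; V(3,2) = 0.000000; V(3,3) = 0.000000
Backward induction: V(k, i) = exp(-r*dt) * [p * V(k+1, i) + (1-p) * V(k+1, i+1)].
  V(2,0) = exp(-r*dt) * [p*17.410776 + (1-p)*4.594567] = 10.632859
  V(2,1) = exp(-r*dt) * [p*4.594567 + (1-p)*0.000000] = 2.179873
  V(2,2) = exp(-r*dt) * [p*0.000000 + (1-p)*0.000000] = 0.000000
  V(1,0) = exp(-r*dt) * [p*10.632859 + (1-p)*2.179873] = 6.170285
  V(1,1) = exp(-r*dt) * [p*2.179873 + (1-p)*0.000000] = 1.034231
  V(0,0) = exp(-r*dt) * [p*6.170285 + (1-p)*1.034231] = 3.461488

Answer: Price = V(0,0) = 3.4615


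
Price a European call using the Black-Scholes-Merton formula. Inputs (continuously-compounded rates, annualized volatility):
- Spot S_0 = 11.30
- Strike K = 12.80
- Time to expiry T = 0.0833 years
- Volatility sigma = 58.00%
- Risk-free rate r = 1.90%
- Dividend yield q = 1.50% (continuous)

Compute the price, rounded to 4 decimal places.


Answer: Price = 0.2665

Derivation:
d1 = (ln(S/K) + (r - q + 0.5*sigma^2) * T) / (sigma * sqrt(T)) = -0.65889752
d2 = d1 - sigma * sqrt(T) = -0.82629561
exp(-rT) = 0.99841855; exp(-qT) = 0.99875128
C = S_0 * exp(-qT) * N(d1) - K * exp(-rT) * N(d2)
N(d1) = 0.25498079; N(d2) = 0.20431821
C = 11.3000 * 0.99875128 * 0.25498079 - 12.8000 * 0.99841855 * 0.20431821 = 0.2665


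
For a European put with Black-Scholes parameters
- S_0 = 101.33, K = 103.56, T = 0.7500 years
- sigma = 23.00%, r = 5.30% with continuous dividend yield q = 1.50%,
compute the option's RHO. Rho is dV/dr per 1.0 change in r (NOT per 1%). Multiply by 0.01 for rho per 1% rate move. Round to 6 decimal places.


d1 = 0.1333873040; d2 = -0.0657985389
phi(d1) = 0.3954089949; exp(-qT) = 0.9888130446; exp(-rT) = 0.9610296665
N(-d2) = 0.5262308902
Rho = -K*T*exp(-rT)*N(-d2) = -103.5600 * 0.7500 * 0.9610296665 * 0.5262308902 = -39.279544

Answer: Rho = -39.279544


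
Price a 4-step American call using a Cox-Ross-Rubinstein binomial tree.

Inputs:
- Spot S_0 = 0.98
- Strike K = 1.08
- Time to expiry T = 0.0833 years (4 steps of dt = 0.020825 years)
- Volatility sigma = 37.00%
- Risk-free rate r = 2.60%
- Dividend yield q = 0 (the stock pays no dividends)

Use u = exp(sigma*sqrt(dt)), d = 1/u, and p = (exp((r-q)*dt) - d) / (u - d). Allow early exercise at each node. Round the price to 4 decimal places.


Answer: Price = V(0,0) = 0.0103

Derivation:
dt = T/N = 0.020825
u = exp(sigma*sqrt(dt)) = 1.054845; d = 1/u = 0.948006
p = (exp((r-q)*dt) - d) / (u - d) = 0.491724
Discount per step: exp(-r*dt) = 0.999459
Stock lattice S(k, i) with i counting down-moves:
  k=0: S(0,0) = 0.9800
  k=1: S(1,0) = 1.0337; S(1,1) = 0.9290
  k=2: S(2,0) = 1.0904; S(2,1) = 0.9800; S(2,2) = 0.8807
  k=3: S(3,0) = 1.1503; S(3,1) = 1.0337; S(3,2) = 0.9290; S(3,3) = 0.8349
  k=4: S(4,0) = 1.2133; S(4,1) = 1.0904; S(4,2) = 0.9800; S(4,3) = 0.8807; S(4,4) = 0.7915
Terminal payoffs V(N, i) = max(S_T - K, 0):
  V(4,0) = 0.133337; V(4,1) = 0.010445; V(4,2) = 0.000000; V(4,3) = 0.000000; V(4,4) = 0.000000
Backward induction: V(k, i) = exp(-r*dt) * [p * V(k+1, i) + (1-p) * V(k+1, i+1)]; then take max(V_cont, immediate exercise) for American.
  V(3,0) = exp(-r*dt) * [p*0.133337 + (1-p)*0.010445] = 0.070835; exercise = 0.070251; V(3,0) = max -> 0.070835
  V(3,1) = exp(-r*dt) * [p*0.010445 + (1-p)*0.000000] = 0.005133; exercise = 0.000000; V(3,1) = max -> 0.005133
  V(3,2) = exp(-r*dt) * [p*0.000000 + (1-p)*0.000000] = 0.000000; exercise = 0.000000; V(3,2) = max -> 0.000000
  V(3,3) = exp(-r*dt) * [p*0.000000 + (1-p)*0.000000] = 0.000000; exercise = 0.000000; V(3,3) = max -> 0.000000
  V(2,0) = exp(-r*dt) * [p*0.070835 + (1-p)*0.005133] = 0.037420; exercise = 0.010445; V(2,0) = max -> 0.037420
  V(2,1) = exp(-r*dt) * [p*0.005133 + (1-p)*0.000000] = 0.002523; exercise = 0.000000; V(2,1) = max -> 0.002523
  V(2,2) = exp(-r*dt) * [p*0.000000 + (1-p)*0.000000] = 0.000000; exercise = 0.000000; V(2,2) = max -> 0.000000
  V(1,0) = exp(-r*dt) * [p*0.037420 + (1-p)*0.002523] = 0.019672; exercise = 0.000000; V(1,0) = max -> 0.019672
  V(1,1) = exp(-r*dt) * [p*0.002523 + (1-p)*0.000000] = 0.001240; exercise = 0.000000; V(1,1) = max -> 0.001240
  V(0,0) = exp(-r*dt) * [p*0.019672 + (1-p)*0.001240] = 0.010298; exercise = 0.000000; V(0,0) = max -> 0.010298


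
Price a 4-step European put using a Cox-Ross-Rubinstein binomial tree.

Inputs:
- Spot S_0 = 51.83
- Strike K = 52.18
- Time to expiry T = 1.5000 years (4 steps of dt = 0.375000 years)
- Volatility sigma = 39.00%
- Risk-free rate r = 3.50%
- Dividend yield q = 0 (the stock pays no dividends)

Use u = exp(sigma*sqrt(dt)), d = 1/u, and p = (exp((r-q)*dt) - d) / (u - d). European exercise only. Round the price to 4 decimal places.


Answer: Price = V(0,0) = 7.9328

Derivation:
dt = T/N = 0.375000
u = exp(sigma*sqrt(dt)) = 1.269757; d = 1/u = 0.787552
p = (exp((r-q)*dt) - d) / (u - d) = 0.467974
Discount per step: exp(-r*dt) = 0.986961
Stock lattice S(k, i) with i counting down-moves:
  k=0: S(0,0) = 51.8300
  k=1: S(1,0) = 65.8115; S(1,1) = 40.8188
  k=2: S(2,0) = 83.5646; S(2,1) = 51.8300; S(2,2) = 32.1470
  k=3: S(3,0) = 106.1067; S(3,1) = 65.8115; S(3,2) = 40.8188; S(3,3) = 25.3174
  k=4: S(4,0) = 134.7296; S(4,1) = 83.5646; S(4,2) = 51.8300; S(4,3) = 32.1470; S(4,4) = 19.9388
Terminal payoffs V(N, i) = max(K - S_T, 0):
  V(4,0) = 0.000000; V(4,1) = 0.000000; V(4,2) = 0.350000; V(4,3) = 20.033016; V(4,4) = 32.241189
Backward induction: V(k, i) = exp(-r*dt) * [p * V(k+1, i) + (1-p) * V(k+1, i+1)].
  V(3,0) = exp(-r*dt) * [p*0.000000 + (1-p)*0.000000] = 0.000000
  V(3,1) = exp(-r*dt) * [p*0.000000 + (1-p)*0.350000] = 0.183781
  V(3,2) = exp(-r*dt) * [p*0.350000 + (1-p)*20.033016] = 10.680766
  V(3,3) = exp(-r*dt) * [p*20.033016 + (1-p)*32.241189] = 26.182175
  V(2,0) = exp(-r*dt) * [p*0.000000 + (1-p)*0.183781] = 0.096501
  V(2,1) = exp(-r*dt) * [p*0.183781 + (1-p)*10.680766] = 5.693234
  V(2,2) = exp(-r*dt) * [p*10.680766 + (1-p)*26.182175] = 18.681112
  V(1,0) = exp(-r*dt) * [p*0.096501 + (1-p)*5.693234] = 3.034024
  V(1,1) = exp(-r*dt) * [p*5.693234 + (1-p)*18.681112] = 12.438787
  V(0,0) = exp(-r*dt) * [p*3.034024 + (1-p)*12.438787] = 7.932798


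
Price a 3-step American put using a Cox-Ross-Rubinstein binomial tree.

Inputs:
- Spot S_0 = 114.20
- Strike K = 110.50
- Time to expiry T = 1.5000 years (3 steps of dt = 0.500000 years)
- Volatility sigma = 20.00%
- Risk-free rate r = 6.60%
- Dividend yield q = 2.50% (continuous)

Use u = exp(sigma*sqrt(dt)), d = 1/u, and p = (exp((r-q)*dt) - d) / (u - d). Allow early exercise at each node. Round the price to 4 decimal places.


dt = T/N = 0.500000
u = exp(sigma*sqrt(dt)) = 1.151910; d = 1/u = 0.868123
p = (exp((r-q)*dt) - d) / (u - d) = 0.537686
Discount per step: exp(-r*dt) = 0.967539
Stock lattice S(k, i) with i counting down-moves:
  k=0: S(0,0) = 114.2000
  k=1: S(1,0) = 131.5481; S(1,1) = 99.1397
  k=2: S(2,0) = 151.5316; S(2,1) = 114.2000; S(2,2) = 86.0655
  k=3: S(3,0) = 174.5507; S(3,1) = 131.5481; S(3,2) = 99.1397; S(3,3) = 74.7155
Terminal payoffs V(N, i) = max(K - S_T, 0):
  V(3,0) = 0.000000; V(3,1) = 0.000000; V(3,2) = 11.360303; V(3,3) = 35.784525
Backward induction: V(k, i) = exp(-r*dt) * [p * V(k+1, i) + (1-p) * V(k+1, i+1)]; then take max(V_cont, immediate exercise) for American.
  V(2,0) = exp(-r*dt) * [p*0.000000 + (1-p)*0.000000] = 0.000000; exercise = 0.000000; V(2,0) = max -> 0.000000
  V(2,1) = exp(-r*dt) * [p*0.000000 + (1-p)*11.360303] = 5.081534; exercise = 0.000000; V(2,1) = max -> 5.081534
  V(2,2) = exp(-r*dt) * [p*11.360303 + (1-p)*35.784525] = 21.916638; exercise = 24.434504; V(2,2) = max -> 24.434504
  V(1,0) = exp(-r*dt) * [p*0.000000 + (1-p)*5.081534] = 2.273002; exercise = 0.000000; V(1,0) = max -> 2.273002
  V(1,1) = exp(-r*dt) * [p*5.081534 + (1-p)*24.434504] = 13.573284; exercise = 11.360303; V(1,1) = max -> 13.573284
  V(0,0) = exp(-r*dt) * [p*2.273002 + (1-p)*13.573284] = 7.253904; exercise = 0.000000; V(0,0) = max -> 7.253904

Answer: Price = V(0,0) = 7.2539


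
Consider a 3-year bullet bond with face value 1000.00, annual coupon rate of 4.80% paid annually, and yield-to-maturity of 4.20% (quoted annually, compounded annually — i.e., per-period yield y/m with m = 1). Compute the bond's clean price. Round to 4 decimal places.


Answer: Price = 1016.5875

Derivation:
Coupon per period c = face * coupon_rate / m = 48.000000
Periods per year m = 1; per-period yield y/m = 0.042000
Number of cashflows N = 3
Cashflows (t years, CF_t, discount factor 1/(1+y/m)^(m*t), PV):
  t = 1.0000: CF_t = 48.000000, DF = 0.959693, PV = 46.065259
  t = 2.0000: CF_t = 48.000000, DF = 0.921010, PV = 44.208502
  t = 3.0000: CF_t = 1048.000000, DF = 0.883887, PV = 926.313782
Price P = sum_t PV_t = 1016.587543


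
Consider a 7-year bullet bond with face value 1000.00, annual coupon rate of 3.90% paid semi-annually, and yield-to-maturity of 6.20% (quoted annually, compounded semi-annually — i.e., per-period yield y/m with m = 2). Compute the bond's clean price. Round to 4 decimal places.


Answer: Price = 870.9762

Derivation:
Coupon per period c = face * coupon_rate / m = 19.500000
Periods per year m = 2; per-period yield y/m = 0.031000
Number of cashflows N = 14
Cashflows (t years, CF_t, discount factor 1/(1+y/m)^(m*t), PV):
  t = 0.5000: CF_t = 19.500000, DF = 0.969932, PV = 18.913676
  t = 1.0000: CF_t = 19.500000, DF = 0.940768, PV = 18.344982
  t = 1.5000: CF_t = 19.500000, DF = 0.912481, PV = 17.793387
  t = 2.0000: CF_t = 19.500000, DF = 0.885045, PV = 17.258377
  t = 2.5000: CF_t = 19.500000, DF = 0.858434, PV = 16.739454
  t = 3.0000: CF_t = 19.500000, DF = 0.832622, PV = 16.236134
  t = 3.5000: CF_t = 19.500000, DF = 0.807587, PV = 15.747947
  t = 4.0000: CF_t = 19.500000, DF = 0.783305, PV = 15.274440
  t = 4.5000: CF_t = 19.500000, DF = 0.759752, PV = 14.815169
  t = 5.0000: CF_t = 19.500000, DF = 0.736908, PV = 14.369709
  t = 5.5000: CF_t = 19.500000, DF = 0.714751, PV = 13.937642
  t = 6.0000: CF_t = 19.500000, DF = 0.693260, PV = 13.518566
  t = 6.5000: CF_t = 19.500000, DF = 0.672415, PV = 13.112091
  t = 7.0000: CF_t = 1019.500000, DF = 0.652197, PV = 664.914672
Price P = sum_t PV_t = 870.976245


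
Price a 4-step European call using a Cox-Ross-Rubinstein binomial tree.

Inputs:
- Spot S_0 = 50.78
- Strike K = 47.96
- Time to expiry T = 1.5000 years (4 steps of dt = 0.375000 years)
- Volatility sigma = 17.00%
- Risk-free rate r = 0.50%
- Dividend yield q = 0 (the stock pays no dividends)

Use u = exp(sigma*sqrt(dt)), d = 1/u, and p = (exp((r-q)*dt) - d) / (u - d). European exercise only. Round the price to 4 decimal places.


Answer: Price = V(0,0) = 5.9868

Derivation:
dt = T/N = 0.375000
u = exp(sigma*sqrt(dt)) = 1.109715; d = 1/u = 0.901132
p = (exp((r-q)*dt) - d) / (u - d) = 0.482995
Discount per step: exp(-r*dt) = 0.998127
Stock lattice S(k, i) with i counting down-moves:
  k=0: S(0,0) = 50.7800
  k=1: S(1,0) = 56.3513; S(1,1) = 45.7595
  k=2: S(2,0) = 62.5339; S(2,1) = 50.7800; S(2,2) = 41.2354
  k=3: S(3,0) = 69.3948; S(3,1) = 56.3513; S(3,2) = 45.7595; S(3,3) = 37.1585
  k=4: S(4,0) = 77.0085; S(4,1) = 62.5339; S(4,2) = 50.7800; S(4,3) = 41.2354; S(4,4) = 33.4847
Terminal payoffs V(N, i) = max(S_T - K, 0):
  V(4,0) = 29.048502; V(4,1) = 14.573925; V(4,2) = 2.820000; V(4,3) = 0.000000; V(4,4) = 0.000000
Backward induction: V(k, i) = exp(-r*dt) * [p * V(k+1, i) + (1-p) * V(k+1, i+1)].
  V(3,0) = exp(-r*dt) * [p*29.048502 + (1-p)*14.573925] = 21.524681
  V(3,1) = exp(-r*dt) * [p*14.573925 + (1-p)*2.820000] = 8.481173
  V(3,2) = exp(-r*dt) * [p*2.820000 + (1-p)*0.000000] = 1.359495
  V(3,3) = exp(-r*dt) * [p*0.000000 + (1-p)*0.000000] = 0.000000
  V(2,0) = exp(-r*dt) * [p*21.524681 + (1-p)*8.481173] = 14.753438
  V(2,1) = exp(-r*dt) * [p*8.481173 + (1-p)*1.359495] = 4.790242
  V(2,2) = exp(-r*dt) * [p*1.359495 + (1-p)*0.000000] = 0.655400
  V(1,0) = exp(-r*dt) * [p*14.753438 + (1-p)*4.790242] = 9.584431
  V(1,1) = exp(-r*dt) * [p*4.790242 + (1-p)*0.655400] = 2.647541
  V(0,0) = exp(-r*dt) * [p*9.584431 + (1-p)*2.647541] = 5.986791


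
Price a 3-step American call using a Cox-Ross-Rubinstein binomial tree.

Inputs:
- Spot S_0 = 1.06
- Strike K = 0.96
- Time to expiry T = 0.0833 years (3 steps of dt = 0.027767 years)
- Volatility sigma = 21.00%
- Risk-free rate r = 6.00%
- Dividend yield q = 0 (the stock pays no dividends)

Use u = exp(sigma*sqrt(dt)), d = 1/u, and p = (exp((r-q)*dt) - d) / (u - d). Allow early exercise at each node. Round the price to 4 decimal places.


dt = T/N = 0.027767
u = exp(sigma*sqrt(dt)) = 1.035612; d = 1/u = 0.965612
p = (exp((r-q)*dt) - d) / (u - d) = 0.515072
Discount per step: exp(-r*dt) = 0.998335
Stock lattice S(k, i) with i counting down-moves:
  k=0: S(0,0) = 1.0600
  k=1: S(1,0) = 1.0977; S(1,1) = 1.0235
  k=2: S(2,0) = 1.1368; S(2,1) = 1.0600; S(2,2) = 0.9884
  k=3: S(3,0) = 1.1773; S(3,1) = 1.0977; S(3,2) = 1.0235; S(3,3) = 0.9544
Terminal payoffs V(N, i) = max(S_T - K, 0):
  V(3,0) = 0.217329; V(3,1) = 0.137749; V(3,2) = 0.063549; V(3,3) = 0.000000
Backward induction: V(k, i) = exp(-r*dt) * [p * V(k+1, i) + (1-p) * V(k+1, i+1)]; then take max(V_cont, immediate exercise) for American.
  V(2,0) = exp(-r*dt) * [p*0.217329 + (1-p)*0.137749] = 0.178441; exercise = 0.176843; V(2,0) = max -> 0.178441
  V(2,1) = exp(-r*dt) * [p*0.137749 + (1-p)*0.063549] = 0.101598; exercise = 0.100000; V(2,1) = max -> 0.101598
  V(2,2) = exp(-r*dt) * [p*0.063549 + (1-p)*0.000000] = 0.032678; exercise = 0.028351; V(2,2) = max -> 0.032678
  V(1,0) = exp(-r*dt) * [p*0.178441 + (1-p)*0.101598] = 0.140943; exercise = 0.137749; V(1,0) = max -> 0.140943
  V(1,1) = exp(-r*dt) * [p*0.101598 + (1-p)*0.032678] = 0.068063; exercise = 0.063549; V(1,1) = max -> 0.068063
  V(0,0) = exp(-r*dt) * [p*0.140943 + (1-p)*0.068063] = 0.105426; exercise = 0.100000; V(0,0) = max -> 0.105426

Answer: Price = V(0,0) = 0.1054


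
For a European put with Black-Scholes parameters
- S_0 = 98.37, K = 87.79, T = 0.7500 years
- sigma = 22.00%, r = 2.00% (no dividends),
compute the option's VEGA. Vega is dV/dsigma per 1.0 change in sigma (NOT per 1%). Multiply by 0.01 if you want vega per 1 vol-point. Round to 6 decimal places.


d1 = 0.7712259623; d2 = 0.5807003734
phi(d1) = 0.2963146817; exp(-qT) = 1.0000000000; exp(-rT) = 0.9851119396
Vega = S * exp(-qT) * phi(d1) * sqrt(T) = 98.3700 * 1.0000000000 * 0.2963146817 * 0.8660254038 = 25.243320

Answer: Vega = 25.243320


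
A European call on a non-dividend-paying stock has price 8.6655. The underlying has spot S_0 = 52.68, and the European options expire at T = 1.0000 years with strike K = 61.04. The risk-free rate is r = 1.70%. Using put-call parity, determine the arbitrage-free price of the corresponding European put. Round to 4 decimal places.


Put-call parity: C - P = S_0 * exp(-qT) - K * exp(-rT).
S_0 * exp(-qT) = 52.6800 * 1.00000000 = 52.68000000
K * exp(-rT) = 61.0400 * 0.98314368 = 60.01109051
P = C - S*exp(-qT) + K*exp(-rT)
P = 8.6655 - 52.68000000 + 60.01109051 = 15.9966

Answer: Put price = 15.9966


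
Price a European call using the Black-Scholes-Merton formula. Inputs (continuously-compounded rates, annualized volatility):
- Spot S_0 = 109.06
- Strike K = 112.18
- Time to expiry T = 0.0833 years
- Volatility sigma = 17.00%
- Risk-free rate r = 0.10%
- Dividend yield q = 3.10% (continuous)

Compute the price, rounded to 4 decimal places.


Answer: Price = 0.8763

Derivation:
d1 = (ln(S/K) + (r - q + 0.5*sigma^2) * T) / (sigma * sqrt(T)) = -0.60128147
d2 = d1 - sigma * sqrt(T) = -0.65034643
exp(-rT) = 0.99991670; exp(-qT) = 0.99742103
C = S_0 * exp(-qT) * N(d1) - K * exp(-rT) * N(d2)
N(d1) = 0.27382626; N(d2) = 0.25773424
C = 109.0600 * 0.99742103 * 0.27382626 - 112.1800 * 0.99991670 * 0.25773424 = 0.8763


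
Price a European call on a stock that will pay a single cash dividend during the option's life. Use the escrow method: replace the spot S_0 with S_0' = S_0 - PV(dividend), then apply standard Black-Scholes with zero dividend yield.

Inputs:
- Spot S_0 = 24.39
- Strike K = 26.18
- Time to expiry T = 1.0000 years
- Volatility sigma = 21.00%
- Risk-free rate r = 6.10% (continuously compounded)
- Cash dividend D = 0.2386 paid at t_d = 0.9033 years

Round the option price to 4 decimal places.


PV(D) = D * exp(-r * t_d) = 0.2386 * 0.94638927 = 0.22580848
S_0' = S_0 - PV(D) = 24.3900 - 0.22580848 = 24.16419152
d1 = (ln(S_0'/K) + (r + sigma^2/2)*T) / (sigma*sqrt(T)) = 0.01393375
d2 = d1 - sigma*sqrt(T) = -0.19606625
exp(-rT) = 0.94082324
N(d1) = 0.50555858; N(d2) = 0.42227916
C = S_0' * N(d1) - K * exp(-rT) * N(d2) = 24.16419152 * 0.50555858 - 26.1800 * 0.94082324 * 0.42227916 = 1.8154

Answer: Price = 1.8154


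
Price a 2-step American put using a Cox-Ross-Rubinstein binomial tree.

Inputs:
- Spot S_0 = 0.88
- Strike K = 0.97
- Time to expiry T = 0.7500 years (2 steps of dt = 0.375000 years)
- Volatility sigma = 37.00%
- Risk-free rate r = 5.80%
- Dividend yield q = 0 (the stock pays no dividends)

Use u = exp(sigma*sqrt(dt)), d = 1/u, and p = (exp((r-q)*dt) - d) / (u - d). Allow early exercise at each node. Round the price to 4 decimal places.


dt = T/N = 0.375000
u = exp(sigma*sqrt(dt)) = 1.254300; d = 1/u = 0.797257
p = (exp((r-q)*dt) - d) / (u - d) = 0.491706
Discount per step: exp(-r*dt) = 0.978485
Stock lattice S(k, i) with i counting down-moves:
  k=0: S(0,0) = 0.8800
  k=1: S(1,0) = 1.1038; S(1,1) = 0.7016
  k=2: S(2,0) = 1.3845; S(2,1) = 0.8800; S(2,2) = 0.5593
Terminal payoffs V(N, i) = max(K - S_T, 0):
  V(2,0) = 0.000000; V(2,1) = 0.090000; V(2,2) = 0.410655
Backward induction: V(k, i) = exp(-r*dt) * [p * V(k+1, i) + (1-p) * V(k+1, i+1)]; then take max(V_cont, immediate exercise) for American.
  V(1,0) = exp(-r*dt) * [p*0.000000 + (1-p)*0.090000] = 0.044762; exercise = 0.000000; V(1,0) = max -> 0.044762
  V(1,1) = exp(-r*dt) * [p*0.090000 + (1-p)*0.410655] = 0.247544; exercise = 0.268414; V(1,1) = max -> 0.268414
  V(0,0) = exp(-r*dt) * [p*0.044762 + (1-p)*0.268414] = 0.155034; exercise = 0.090000; V(0,0) = max -> 0.155034

Answer: Price = V(0,0) = 0.1550


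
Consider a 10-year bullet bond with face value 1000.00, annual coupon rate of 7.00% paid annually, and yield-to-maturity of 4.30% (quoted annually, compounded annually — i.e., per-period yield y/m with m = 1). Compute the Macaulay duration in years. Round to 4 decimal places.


Answer: Macaulay duration = 7.7702 years

Derivation:
Coupon per period c = face * coupon_rate / m = 70.000000
Periods per year m = 1; per-period yield y/m = 0.043000
Number of cashflows N = 10
Cashflows (t years, CF_t, discount factor 1/(1+y/m)^(m*t), PV):
  t = 1.0000: CF_t = 70.000000, DF = 0.958773, PV = 67.114094
  t = 2.0000: CF_t = 70.000000, DF = 0.919245, PV = 64.347166
  t = 3.0000: CF_t = 70.000000, DF = 0.881347, PV = 61.694310
  t = 4.0000: CF_t = 70.000000, DF = 0.845012, PV = 59.150825
  t = 5.0000: CF_t = 70.000000, DF = 0.810174, PV = 56.712200
  t = 6.0000: CF_t = 70.000000, DF = 0.776773, PV = 54.374114
  t = 7.0000: CF_t = 70.000000, DF = 0.744749, PV = 52.132419
  t = 8.0000: CF_t = 70.000000, DF = 0.714045, PV = 49.983144
  t = 9.0000: CF_t = 70.000000, DF = 0.684607, PV = 47.922478
  t = 10.0000: CF_t = 1070.000000, DF = 0.656382, PV = 702.329149
Price P = sum_t PV_t = 1215.759900
Macaulay numerator sum_t t * PV_t:
  t * PV_t at t = 1.0000: 67.114094
  t * PV_t at t = 2.0000: 128.694332
  t * PV_t at t = 3.0000: 185.082931
  t * PV_t at t = 4.0000: 236.603300
  t * PV_t at t = 5.0000: 283.561002
  t * PV_t at t = 6.0000: 326.244681
  t * PV_t at t = 7.0000: 364.926936
  t * PV_t at t = 8.0000: 399.865154
  t * PV_t at t = 9.0000: 431.302300
  t * PV_t at t = 10.0000: 7023.291489
Macaulay duration D = (sum_t t * PV_t) / P = 9446.686219 / 1215.759900 = 7.770191


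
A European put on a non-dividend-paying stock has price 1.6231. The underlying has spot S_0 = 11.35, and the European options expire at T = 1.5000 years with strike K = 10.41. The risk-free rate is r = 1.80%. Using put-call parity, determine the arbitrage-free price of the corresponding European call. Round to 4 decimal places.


Answer: Call price = 2.8404

Derivation:
Put-call parity: C - P = S_0 * exp(-qT) - K * exp(-rT).
S_0 * exp(-qT) = 11.3500 * 1.00000000 = 11.35000000
K * exp(-rT) = 10.4100 * 0.97336124 = 10.13269052
C = P + S*exp(-qT) - K*exp(-rT)
C = 1.6231 + 11.35000000 - 10.13269052 = 2.8404


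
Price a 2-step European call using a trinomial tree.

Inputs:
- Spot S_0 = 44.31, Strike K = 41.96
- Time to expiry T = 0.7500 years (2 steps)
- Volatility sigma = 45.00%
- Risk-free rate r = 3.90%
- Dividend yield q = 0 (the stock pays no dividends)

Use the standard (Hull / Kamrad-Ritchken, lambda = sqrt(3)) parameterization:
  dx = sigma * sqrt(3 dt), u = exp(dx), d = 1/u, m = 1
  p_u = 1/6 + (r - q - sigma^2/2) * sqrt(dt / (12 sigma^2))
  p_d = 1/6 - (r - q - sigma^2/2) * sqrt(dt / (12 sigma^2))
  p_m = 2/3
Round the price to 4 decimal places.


dt = T/N = 0.375000; dx = sigma*sqrt(3*dt) = 0.477297
u = exp(dx) = 1.611712; d = 1/u = 0.620458
p_u = 0.142213, p_m = 0.666667, p_d = 0.191121
Discount per step: exp(-r*dt) = 0.985481
Stock lattice S(k, j) with j the centered position index:
  k=0: S(0,+0) = 44.3100
  k=1: S(1,-1) = 27.4925; S(1,+0) = 44.3100; S(1,+1) = 71.4150
  k=2: S(2,-2) = 17.0579; S(2,-1) = 27.4925; S(2,+0) = 44.3100; S(2,+1) = 71.4150; S(2,+2) = 115.1004
Terminal payoffs V(N, j) = max(S_T - K, 0):
  V(2,-2) = 0.000000; V(2,-1) = 0.000000; V(2,+0) = 2.350000; V(2,+1) = 29.454967; V(2,+2) = 73.140371
Backward induction: V(k, j) = exp(-r*dt) * [p_u * V(k+1, j+1) + p_m * V(k+1, j) + p_d * V(k+1, j-1)]
  V(1,-1) = exp(-r*dt) * [p_u*2.350000 + p_m*0.000000 + p_d*0.000000] = 0.329347
  V(1,+0) = exp(-r*dt) * [p_u*29.454967 + p_m*2.350000 + p_d*0.000000] = 5.671971
  V(1,+1) = exp(-r*dt) * [p_u*73.140371 + p_m*29.454967 + p_d*2.350000] = 30.044626
  V(0,+0) = exp(-r*dt) * [p_u*30.044626 + p_m*5.671971 + p_d*0.329347] = 7.999135

Answer: Price = V(0,0) = 7.9991


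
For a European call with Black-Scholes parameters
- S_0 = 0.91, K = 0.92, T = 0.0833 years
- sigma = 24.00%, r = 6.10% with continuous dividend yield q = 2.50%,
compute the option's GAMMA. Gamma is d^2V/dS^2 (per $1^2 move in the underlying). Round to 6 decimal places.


Answer: Gamma = 6.295727

Derivation:
d1 = -0.0798524080; d2 = -0.1491205825
phi(d1) = 0.3976723966; exp(-qT) = 0.9979196669; exp(-rT) = 0.9949315880
Gamma = exp(-qT) * phi(d1) / (S * sigma * sqrt(T)) = 0.9979196669 * 0.3976723966 / (0.9100 * 0.2400 * 0.2886173938) = 6.295727


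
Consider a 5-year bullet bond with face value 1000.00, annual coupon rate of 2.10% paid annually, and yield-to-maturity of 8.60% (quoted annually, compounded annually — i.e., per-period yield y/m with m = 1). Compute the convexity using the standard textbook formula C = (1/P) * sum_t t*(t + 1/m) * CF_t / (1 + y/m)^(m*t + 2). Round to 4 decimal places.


Answer: Convexity = 23.8254

Derivation:
Coupon per period c = face * coupon_rate / m = 21.000000
Periods per year m = 1; per-period yield y/m = 0.086000
Number of cashflows N = 5
Cashflows (t years, CF_t, discount factor 1/(1+y/m)^(m*t), PV):
  t = 1.0000: CF_t = 21.000000, DF = 0.920810, PV = 19.337017
  t = 2.0000: CF_t = 21.000000, DF = 0.847892, PV = 17.805724
  t = 3.0000: CF_t = 21.000000, DF = 0.780747, PV = 16.395695
  t = 4.0000: CF_t = 21.000000, DF = 0.718920, PV = 15.097325
  t = 5.0000: CF_t = 1021.000000, DF = 0.661989, PV = 675.890926
Price P = sum_t PV_t = 744.526686
Convexity numerator sum_t t*(t + 1/m) * CF_t / (1+y/m)^(m*t + 2):
  t = 1.0000: term = 32.791389
  t = 2.0000: term = 90.583948
  t = 3.0000: term = 166.821267
  t = 4.0000: term = 256.017905
  t = 5.0000: term = 17192.467817
Convexity = (1/P) * sum = 17738.682325 / 744.526686 = 23.825449


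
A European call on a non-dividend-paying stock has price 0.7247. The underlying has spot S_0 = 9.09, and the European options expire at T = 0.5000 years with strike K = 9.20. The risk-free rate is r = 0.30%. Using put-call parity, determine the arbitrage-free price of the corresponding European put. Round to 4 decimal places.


Answer: Put price = 0.8209

Derivation:
Put-call parity: C - P = S_0 * exp(-qT) - K * exp(-rT).
S_0 * exp(-qT) = 9.0900 * 1.00000000 = 9.09000000
K * exp(-rT) = 9.2000 * 0.99850112 = 9.18621034
P = C - S*exp(-qT) + K*exp(-rT)
P = 0.7247 - 9.09000000 + 9.18621034 = 0.8209


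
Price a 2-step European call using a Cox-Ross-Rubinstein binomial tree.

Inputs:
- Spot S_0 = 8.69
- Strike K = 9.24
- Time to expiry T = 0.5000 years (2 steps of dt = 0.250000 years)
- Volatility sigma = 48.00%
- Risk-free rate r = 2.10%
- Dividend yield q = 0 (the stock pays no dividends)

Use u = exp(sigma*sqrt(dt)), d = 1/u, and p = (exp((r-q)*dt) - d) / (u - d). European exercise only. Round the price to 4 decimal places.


Answer: Price = V(0,0) = 0.9675

Derivation:
dt = T/N = 0.250000
u = exp(sigma*sqrt(dt)) = 1.271249; d = 1/u = 0.786628
p = (exp((r-q)*dt) - d) / (u - d) = 0.451148
Discount per step: exp(-r*dt) = 0.994764
Stock lattice S(k, i) with i counting down-moves:
  k=0: S(0,0) = 8.6900
  k=1: S(1,0) = 11.0472; S(1,1) = 6.8358
  k=2: S(2,0) = 14.0437; S(2,1) = 8.6900; S(2,2) = 5.3772
Terminal payoffs V(N, i) = max(S_T - K, 0):
  V(2,0) = 4.803687; V(2,1) = 0.000000; V(2,2) = 0.000000
Backward induction: V(k, i) = exp(-r*dt) * [p * V(k+1, i) + (1-p) * V(k+1, i+1)].
  V(1,0) = exp(-r*dt) * [p*4.803687 + (1-p)*0.000000] = 2.155826
  V(1,1) = exp(-r*dt) * [p*0.000000 + (1-p)*0.000000] = 0.000000
  V(0,0) = exp(-r*dt) * [p*2.155826 + (1-p)*0.000000] = 0.967504
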